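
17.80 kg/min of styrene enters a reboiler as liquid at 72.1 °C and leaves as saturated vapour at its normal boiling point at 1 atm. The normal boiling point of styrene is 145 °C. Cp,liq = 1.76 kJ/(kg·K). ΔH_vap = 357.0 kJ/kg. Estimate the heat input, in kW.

Q = 144 kW

liquid 72.1→145 °C: 128.3 kJ/kg
vaporisation at 145 °C: 357 kJ/kg
Δh = 128.3 + 357 = 485.3 kJ/kg
Q = ṁ·Δh = 17.80 kg/min × 485.3 kJ/kg = 8638.4 kJ/min
|Q| = 143.97 kW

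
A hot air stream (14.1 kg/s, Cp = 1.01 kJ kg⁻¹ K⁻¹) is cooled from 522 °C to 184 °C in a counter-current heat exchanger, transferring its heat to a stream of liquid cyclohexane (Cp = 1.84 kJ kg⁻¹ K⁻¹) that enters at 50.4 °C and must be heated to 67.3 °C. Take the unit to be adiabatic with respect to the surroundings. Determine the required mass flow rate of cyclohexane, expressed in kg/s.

Heat released by hot stream: Q = 14.1 × 1.01 × (522 − 184) = 4813.5 kJ/s
Energy balance on cold side (adiabatic exchanger): Q = ṁ_c·Cp_c·(T_c,out − T_c,in)
ṁ_c = 4813.5 / [1.84 × (67.3 − 50.4)] = 154.79 kg/s

ṁ_c = 155 kg/s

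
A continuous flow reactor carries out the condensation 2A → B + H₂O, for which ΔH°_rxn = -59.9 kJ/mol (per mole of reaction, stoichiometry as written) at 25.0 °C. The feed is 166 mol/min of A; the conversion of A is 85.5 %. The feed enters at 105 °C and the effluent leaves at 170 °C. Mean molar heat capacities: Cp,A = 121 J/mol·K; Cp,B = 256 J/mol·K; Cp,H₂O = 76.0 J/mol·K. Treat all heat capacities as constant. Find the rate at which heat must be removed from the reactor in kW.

Q_out = 33.7 kW

Extent of reaction ξ = 0.855 × 166 / 2 = 70.965 mol/min
Reaction term: ξ·ΔH°_rxn = 70.965 × -59.9 = -4250.8 kJ/min
Sensible, feed 105→25 °C: -1606.9 kJ/min
Outlet flows (mol/min): A 24.07, B 70.965, H₂O 70.965
Sensible, products 25→170 °C: 3838.6 kJ/min
Q = ΔH = -2019.1 kJ/min = -33.652 kW
Heat removed = 33.652 kW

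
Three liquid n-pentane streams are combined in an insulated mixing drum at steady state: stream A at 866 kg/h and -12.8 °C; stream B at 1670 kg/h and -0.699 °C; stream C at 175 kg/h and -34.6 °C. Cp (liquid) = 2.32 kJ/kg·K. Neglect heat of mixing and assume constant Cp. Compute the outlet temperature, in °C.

Energy balance with Q = 0: Σ ṁᵢCp,ᵢ(T_out − Tᵢ) = 0
Σ ṁᵢCp,ᵢTᵢ = 866×2.32×-12.8 + 1670×2.32×-0.699 + 175×2.32×-34.6 = -42473
Σ ṁᵢCp,ᵢ = 866×2.32 + 1670×2.32 + 175×2.32 = 6289.5
T_out = -42473 / 6289.5 = -6.7529 °C

T_out = -6.75 °C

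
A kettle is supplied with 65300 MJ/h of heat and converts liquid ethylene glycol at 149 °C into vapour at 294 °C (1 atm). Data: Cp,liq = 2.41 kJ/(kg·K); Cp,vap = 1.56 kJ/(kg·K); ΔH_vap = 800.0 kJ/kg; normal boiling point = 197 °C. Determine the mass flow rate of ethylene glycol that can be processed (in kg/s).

ṁ = 17.0 kg/s

Δh = 2.41×(197−149) + 800.0 + 1.56×(294−197) = 1067 kJ/kg
Q = 65300 MJ/h = 18139 kJ/s = 18139 kJ/s
ṁ = Q/Δh = 18139 / 1067 = 17 kg/s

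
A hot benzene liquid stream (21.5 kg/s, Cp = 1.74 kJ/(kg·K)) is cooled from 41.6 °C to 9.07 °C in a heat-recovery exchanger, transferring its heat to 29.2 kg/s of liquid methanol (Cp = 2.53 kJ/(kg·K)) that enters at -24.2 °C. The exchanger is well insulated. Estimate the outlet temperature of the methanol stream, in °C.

Heat released by hot stream: Q = 21.5 × 1.74 × (41.6 − 9.07) = 1216.9 kJ/s
Energy balance on cold side (adiabatic exchanger): Q = ṁ_c·Cp_c·(T_c,out − T_c,in)
T_c,out = -24.2 + 1216.9/(29.2 × 2.53) = -7.7272 °C

T_c,out = -7.73 °C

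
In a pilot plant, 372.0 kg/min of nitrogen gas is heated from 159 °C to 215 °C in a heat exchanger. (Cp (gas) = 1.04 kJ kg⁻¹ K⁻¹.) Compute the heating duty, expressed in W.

Q = ṁ·Cp·ΔT = 372.0 × 1.04 × (215 − 159) = 21665 kJ/min
Converting: 21665 / 60 s = 361.09 kW
Heating duty = 361090 W

Q = 361000 W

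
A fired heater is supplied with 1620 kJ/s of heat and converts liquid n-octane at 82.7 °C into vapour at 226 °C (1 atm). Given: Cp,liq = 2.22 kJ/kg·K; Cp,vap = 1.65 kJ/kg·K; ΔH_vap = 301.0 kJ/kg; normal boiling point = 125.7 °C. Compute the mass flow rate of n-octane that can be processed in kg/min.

ṁ = 173 kg/min

Δh = 2.22×(125.7−82.7) + 301.0 + 1.65×(226−125.7) = 561.96 kJ/kg
Q = 1620 kJ/s = 1620 kJ/s = 97200 kJ/min
ṁ = Q/Δh = 97200 / 561.96 = 172.97 kg/min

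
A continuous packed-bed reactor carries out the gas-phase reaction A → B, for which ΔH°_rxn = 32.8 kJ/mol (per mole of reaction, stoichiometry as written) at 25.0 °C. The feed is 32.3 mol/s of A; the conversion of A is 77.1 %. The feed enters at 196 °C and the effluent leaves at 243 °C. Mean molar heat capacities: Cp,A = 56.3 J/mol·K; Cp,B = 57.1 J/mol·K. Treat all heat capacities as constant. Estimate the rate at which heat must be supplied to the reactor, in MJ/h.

Extent of reaction ξ = 0.771 × 32.3 = 24.903 mol/s
Reaction term: ξ·ΔH°_rxn = 24.903 × 32.8 = 816.83 kJ/s
Sensible, feed 196→25 °C: -310.96 kJ/s
Outlet flows (mol/s): A 7.3967, B 24.903
Sensible, products 25→243 °C: 400.77 kJ/s
Q = ΔH = 906.64 kJ/s = 906.64 kW
Heat supplied = 3263.9 MJ/h

Q_in = 3260 MJ/h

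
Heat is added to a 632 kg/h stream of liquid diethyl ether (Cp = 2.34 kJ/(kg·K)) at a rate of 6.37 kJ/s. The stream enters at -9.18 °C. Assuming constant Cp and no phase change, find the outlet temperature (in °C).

T_out = 6.33 °C

Q = 6.37 kJ/s = 22932 kJ/h
ΔT = Q/(ṁ·Cp) = 22932/(632×2.34) = 15.506 K
T_out = -9.18 + 15.506 = 6.3263 °C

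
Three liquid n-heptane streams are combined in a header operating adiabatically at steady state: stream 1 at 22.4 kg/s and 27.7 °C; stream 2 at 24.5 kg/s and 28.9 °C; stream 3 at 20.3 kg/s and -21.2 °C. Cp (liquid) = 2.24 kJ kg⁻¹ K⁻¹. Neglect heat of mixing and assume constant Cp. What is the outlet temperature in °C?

T_out = 13.4 °C

No heat crosses the boundary, so H_out = H_in.
T_out = Σ ṁᵢCp,ᵢTᵢ / Σ ṁᵢCp,ᵢ
      = 2011.9 / 150.53 = 13.366 °C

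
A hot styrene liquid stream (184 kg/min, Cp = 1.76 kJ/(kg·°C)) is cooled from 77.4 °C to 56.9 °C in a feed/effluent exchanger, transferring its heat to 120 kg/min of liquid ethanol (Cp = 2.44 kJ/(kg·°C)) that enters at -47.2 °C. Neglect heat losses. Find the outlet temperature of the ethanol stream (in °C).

Heat released by hot stream: Q = 184 × 1.76 × (77.4 − 56.9) = 6638.7 kJ/min
Energy balance on cold side (adiabatic exchanger): Q = ṁ_c·Cp_c·(T_c,out − T_c,in)
T_c,out = -47.2 + 6638.7/(120 × 2.44) = -24.527 °C

T_c,out = -24.5 °C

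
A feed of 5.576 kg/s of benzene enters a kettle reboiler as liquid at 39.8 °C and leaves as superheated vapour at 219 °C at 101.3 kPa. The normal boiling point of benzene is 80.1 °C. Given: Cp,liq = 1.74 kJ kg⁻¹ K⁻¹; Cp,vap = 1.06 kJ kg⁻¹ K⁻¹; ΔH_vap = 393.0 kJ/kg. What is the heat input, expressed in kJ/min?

liquid 39.8→80.1 °C: 70.122 kJ/kg
vaporisation at 80.1 °C: 393 kJ/kg
vapour 80.1→219 °C: 147.23 kJ/kg
Δh = 70.122 + 393 + 147.23 = 610.36 kJ/kg
Q = ṁ·Δh = 5.576 kg/s × 610.36 kJ/kg = 3403.3 kJ/s
|Q| = 3403.3 kW = 204200 kJ/min

Q = 204000 kJ/min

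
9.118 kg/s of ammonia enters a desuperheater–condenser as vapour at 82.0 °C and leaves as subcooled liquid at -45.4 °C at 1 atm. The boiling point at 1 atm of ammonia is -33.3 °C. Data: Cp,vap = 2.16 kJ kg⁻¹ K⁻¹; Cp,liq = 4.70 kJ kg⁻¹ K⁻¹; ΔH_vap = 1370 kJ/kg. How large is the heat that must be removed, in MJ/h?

vapour 82.0→-33.3 °C: -249.05 kJ/kg
condensation at -33.3 °C: -1370 kJ/kg
liquid -33.3→-45.4 °C: -56.87 kJ/kg
Δh = -249.05 + -1370 + -56.87 = -1675.9 kJ/kg
Q = ṁ·Δh = 9.118 kg/s × -1675.9 kJ/kg = -15281 kJ/s
|Q| = 15281 kW = 55012 MJ/h

Q_c = 55000 MJ/h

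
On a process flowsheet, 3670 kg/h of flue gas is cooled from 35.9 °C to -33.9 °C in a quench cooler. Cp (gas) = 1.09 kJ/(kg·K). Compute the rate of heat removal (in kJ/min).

Q = ṁ·Cp·ΔT = 3670 × 1.09 × (-33.9 − 35.9) = -279220 kJ/h
Converting: 279220 / 3600 s = 77.561 kW
Cooling duty = 4653.7 kJ/min

Q_c = 4650 kJ/min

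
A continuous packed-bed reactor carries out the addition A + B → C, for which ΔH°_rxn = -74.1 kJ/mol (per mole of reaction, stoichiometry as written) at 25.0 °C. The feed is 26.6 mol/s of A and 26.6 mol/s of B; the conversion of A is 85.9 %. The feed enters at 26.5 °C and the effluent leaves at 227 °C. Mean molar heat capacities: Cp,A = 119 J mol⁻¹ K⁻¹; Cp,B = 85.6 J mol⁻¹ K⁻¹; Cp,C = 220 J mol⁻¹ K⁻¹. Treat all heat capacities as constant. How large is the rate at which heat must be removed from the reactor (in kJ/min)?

Q_out = 31900 kJ/min

Extent of reaction ξ = 0.859 × 26.6 = 22.849 mol/s
Reaction term: ξ·ΔH°_rxn = 22.849 × -74.1 = -1693.1 kJ/s
Sensible, feed 26.5→25 °C: -8.1635 kJ/s
Outlet flows (mol/s): A 3.7506, B 3.7506, C 22.849
Sensible, products 25→227 °C: 1170.4 kJ/s
Q = ΔH = -530.87 kJ/s = -530.87 kW
Heat removed = 31852 kJ/min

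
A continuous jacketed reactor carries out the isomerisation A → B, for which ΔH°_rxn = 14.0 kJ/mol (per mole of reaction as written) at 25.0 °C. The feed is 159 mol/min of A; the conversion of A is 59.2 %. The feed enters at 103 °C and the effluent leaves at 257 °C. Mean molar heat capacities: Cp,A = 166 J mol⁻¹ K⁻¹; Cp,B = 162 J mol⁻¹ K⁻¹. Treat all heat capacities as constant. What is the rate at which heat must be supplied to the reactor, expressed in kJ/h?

Extent of reaction ξ = 0.592 × 159 = 94.128 mol/min
Reaction term: ξ·ΔH°_rxn = 94.128 × 14.0 = 1317.8 kJ/min
Sensible, feed 103→25 °C: -2058.7 kJ/min
Outlet flows (mol/min): A 64.872, B 94.128
Sensible, products 25→257 °C: 6036.1 kJ/min
Q = ΔH = 5295.1 kJ/min = 88.252 kW
Heat supplied = 317710 kJ/h

Q_in = 318000 kJ/h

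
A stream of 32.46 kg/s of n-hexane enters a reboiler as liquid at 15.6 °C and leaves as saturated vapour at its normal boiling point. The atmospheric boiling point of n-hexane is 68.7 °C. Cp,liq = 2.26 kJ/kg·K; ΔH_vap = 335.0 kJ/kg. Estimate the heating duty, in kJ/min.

liquid 15.6→68.7 °C: 120.01 kJ/kg
vaporisation at 68.7 °C: 335 kJ/kg
Δh = 120.01 + 335 = 455.01 kJ/kg
Q = ṁ·Δh = 32.46 kg/s × 455.01 kJ/kg = 14769 kJ/s
|Q| = 14769 kW = 886170 kJ/min

Q = 886000 kJ/min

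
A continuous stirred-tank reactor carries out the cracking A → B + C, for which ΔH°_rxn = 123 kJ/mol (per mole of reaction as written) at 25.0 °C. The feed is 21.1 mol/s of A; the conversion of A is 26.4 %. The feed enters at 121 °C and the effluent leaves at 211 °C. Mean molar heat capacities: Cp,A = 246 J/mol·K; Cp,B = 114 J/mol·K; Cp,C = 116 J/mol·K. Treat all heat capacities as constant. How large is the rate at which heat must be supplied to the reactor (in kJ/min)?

Extent of reaction ξ = 0.264 × 21.1 = 5.5704 mol/s
Reaction term: ξ·ΔH°_rxn = 5.5704 × 123 = 685.16 kJ/s
Sensible, feed 121→25 °C: -498.3 kJ/s
Outlet flows (mol/s): A 15.53, B 5.5704, C 5.5704
Sensible, products 25→211 °C: 948.87 kJ/s
Q = ΔH = 1135.7 kJ/s = 1135.7 kW
Heat supplied = 68144 kJ/min

Q_in = 68100 kJ/min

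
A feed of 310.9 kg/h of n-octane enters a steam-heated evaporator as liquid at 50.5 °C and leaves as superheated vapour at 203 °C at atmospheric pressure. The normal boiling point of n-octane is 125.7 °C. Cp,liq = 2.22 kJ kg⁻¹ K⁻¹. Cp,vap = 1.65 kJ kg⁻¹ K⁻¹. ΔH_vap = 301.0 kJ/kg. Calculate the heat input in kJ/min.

Q = 3090 kJ/min

liquid 50.5→125.7 °C: 166.94 kJ/kg
vaporisation at 125.7 °C: 301 kJ/kg
vapour 125.7→203 °C: 127.54 kJ/kg
Δh = 166.94 + 301 + 127.54 = 595.49 kJ/kg
Q = ṁ·Δh = 310.9 kg/h × 595.49 kJ/kg = 185140 kJ/h
|Q| = 51.427 kW = 3085.6 kJ/min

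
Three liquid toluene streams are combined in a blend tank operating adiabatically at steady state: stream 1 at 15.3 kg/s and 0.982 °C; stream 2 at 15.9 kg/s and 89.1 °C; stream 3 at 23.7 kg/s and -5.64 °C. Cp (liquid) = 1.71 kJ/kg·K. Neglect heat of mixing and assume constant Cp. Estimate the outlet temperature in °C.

Adiabatic, steady state ⇒ Σ ṁᵢCp,ᵢ(T_out − Tᵢ) = 0
Σ ṁᵢCp,ᵢTᵢ = 15.3×1.71×0.982 + 15.9×1.71×89.1 + 23.7×1.71×-5.64 = 2219.7
Σ ṁᵢCp,ᵢ = 15.3×1.71 + 15.9×1.71 + 23.7×1.71 = 93.879
T_out = 2219.7 / 93.879 = 23.644 °C

T_out = 23.6 °C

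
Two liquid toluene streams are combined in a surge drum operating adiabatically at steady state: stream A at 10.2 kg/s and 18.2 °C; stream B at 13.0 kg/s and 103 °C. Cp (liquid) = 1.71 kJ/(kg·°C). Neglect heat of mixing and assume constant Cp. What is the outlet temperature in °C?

T_out = 65.7 °C

No heat crosses the boundary, so H_out = H_in.
T_out = Σ ṁᵢCp,ᵢTᵢ / Σ ṁᵢCp,ᵢ
      = 2607.1 / 39.672 = 65.717 °C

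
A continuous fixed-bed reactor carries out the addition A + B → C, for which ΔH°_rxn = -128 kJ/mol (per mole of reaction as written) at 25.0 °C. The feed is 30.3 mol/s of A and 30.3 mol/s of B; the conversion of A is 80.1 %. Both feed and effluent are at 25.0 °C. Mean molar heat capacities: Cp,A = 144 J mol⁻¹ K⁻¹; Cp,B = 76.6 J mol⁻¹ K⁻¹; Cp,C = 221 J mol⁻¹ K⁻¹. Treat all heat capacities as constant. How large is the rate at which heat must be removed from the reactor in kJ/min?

Extent of reaction ξ = 0.801 × 30.3 = 24.27 mol/s
Reaction term: ξ·ΔH°_rxn = 24.27 × -128 = -3106.6 kJ/s
Q = ΔH = -3106.6 kJ/s = -3106.6 kW
Heat removed = 186400 kJ/min

Q_out = 186000 kJ/min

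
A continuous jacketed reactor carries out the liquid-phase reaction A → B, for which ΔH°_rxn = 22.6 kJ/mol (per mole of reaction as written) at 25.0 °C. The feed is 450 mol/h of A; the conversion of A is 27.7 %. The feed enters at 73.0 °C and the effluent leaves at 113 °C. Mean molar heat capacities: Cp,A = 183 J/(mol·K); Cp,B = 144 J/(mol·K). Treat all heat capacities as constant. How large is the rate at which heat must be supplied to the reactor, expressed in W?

Q_in = 1580 W

Extent of reaction ξ = 0.277 × 450 = 124.65 mol/h
Reaction term: ξ·ΔH°_rxn = 124.65 × 22.6 = 2817.1 kJ/h
Sensible, feed 73.0→25 °C: -3952.8 kJ/h
Outlet flows (mol/h): A 325.35, B 124.65
Sensible, products 25→113 °C: 6819 kJ/h
Q = ΔH = 5683.3 kJ/h = 1.5787 kW
Heat supplied = 1578.7 W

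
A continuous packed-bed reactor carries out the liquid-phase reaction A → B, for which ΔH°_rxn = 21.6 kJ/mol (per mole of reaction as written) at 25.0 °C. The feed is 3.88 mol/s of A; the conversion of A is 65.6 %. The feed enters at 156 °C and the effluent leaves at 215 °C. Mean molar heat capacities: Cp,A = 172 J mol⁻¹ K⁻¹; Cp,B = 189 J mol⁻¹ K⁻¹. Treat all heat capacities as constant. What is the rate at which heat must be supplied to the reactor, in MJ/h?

Extent of reaction ξ = 0.656 × 3.88 = 2.5453 mol/s
Reaction term: ξ·ΔH°_rxn = 2.5453 × 21.6 = 54.978 kJ/s
Sensible, feed 156→25 °C: -87.424 kJ/s
Outlet flows (mol/s): A 1.3347, B 2.5453
Sensible, products 25→215 °C: 135.02 kJ/s
Q = ΔH = 102.57 kJ/s = 102.57 kW
Heat supplied = 369.26 MJ/h

Q_in = 369 MJ/h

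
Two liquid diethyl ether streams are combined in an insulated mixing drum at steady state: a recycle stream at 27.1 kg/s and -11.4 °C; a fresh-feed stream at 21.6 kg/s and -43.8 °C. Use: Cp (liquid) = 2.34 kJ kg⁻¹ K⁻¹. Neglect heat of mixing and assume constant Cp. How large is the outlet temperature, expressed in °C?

T_out = -25.8 °C

Energy balance with Q = 0: Σ ṁᵢCp,ᵢ(T_out − Tᵢ) = 0
Σ ṁᵢCp,ᵢTᵢ = 27.1×2.34×-11.4 + 21.6×2.34×-43.8 = -2936.7
Σ ṁᵢCp,ᵢ = 27.1×2.34 + 21.6×2.34 = 113.96
T_out = -2936.7 / 113.96 = -25.77 °C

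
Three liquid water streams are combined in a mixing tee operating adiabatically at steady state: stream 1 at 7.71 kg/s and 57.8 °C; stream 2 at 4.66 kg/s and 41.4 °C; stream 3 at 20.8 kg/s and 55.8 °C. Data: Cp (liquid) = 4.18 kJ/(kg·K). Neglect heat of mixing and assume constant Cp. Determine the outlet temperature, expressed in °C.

T_out = 54.2 °C

Energy balance with Q = 0: Σ ṁᵢCp,ᵢ(T_out − Tᵢ) = 0
T_out = Σ ṁᵢCp,ᵢTᵢ / Σ ṁᵢCp,ᵢ
      = 7520.7 / 138.65 = 54.242 °C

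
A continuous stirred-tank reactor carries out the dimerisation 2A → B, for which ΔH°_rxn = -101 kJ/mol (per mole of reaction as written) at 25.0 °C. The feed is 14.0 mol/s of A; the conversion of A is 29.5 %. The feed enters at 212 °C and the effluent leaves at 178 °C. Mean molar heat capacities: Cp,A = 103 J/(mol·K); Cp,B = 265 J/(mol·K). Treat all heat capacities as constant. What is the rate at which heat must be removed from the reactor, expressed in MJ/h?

Q_out = 860 MJ/h

Extent of reaction ξ = 0.295 × 14.0 / 2 = 2.065 mol/s
Reaction term: ξ·ΔH°_rxn = 2.065 × -101 = -208.56 kJ/s
Sensible, feed 212→25 °C: -269.65 kJ/s
Outlet flows (mol/s): A 9.87, B 2.065
Sensible, products 25→178 °C: 239.27 kJ/s
Q = ΔH = -238.95 kJ/s = -238.95 kW
Heat removed = 860.23 MJ/h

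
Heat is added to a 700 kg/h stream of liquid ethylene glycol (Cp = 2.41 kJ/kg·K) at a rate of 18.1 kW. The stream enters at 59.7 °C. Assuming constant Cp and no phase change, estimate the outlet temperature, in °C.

Q = 18.1 kW = 65160 kJ/h
ΔT = Q/(ṁ·Cp) = 65160/(700×2.41) = 38.625 K
T_out = 59.7 + 38.625 = 98.325 °C

T_out = 98.3 °C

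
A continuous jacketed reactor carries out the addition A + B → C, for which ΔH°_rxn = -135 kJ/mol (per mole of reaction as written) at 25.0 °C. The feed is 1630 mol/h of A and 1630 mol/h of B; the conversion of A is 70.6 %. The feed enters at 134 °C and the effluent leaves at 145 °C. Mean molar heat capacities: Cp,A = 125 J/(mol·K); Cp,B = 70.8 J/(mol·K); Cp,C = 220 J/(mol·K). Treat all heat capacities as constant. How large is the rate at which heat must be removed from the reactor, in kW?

Extent of reaction ξ = 0.706 × 1630 = 1150.8 mol/h
Reaction term: ξ·ΔH°_rxn = 1150.8 × -135 = -155360 kJ/h
Sensible, feed 134→25 °C: -34788 kJ/h
Outlet flows (mol/h): A 479.22, B 479.22, C 1150.8
Sensible, products 25→145 °C: 41640 kJ/h
Q = ΔH = -148500 kJ/h = -41.251 kW
Heat removed = 41.251 kW

Q_out = 41.3 kW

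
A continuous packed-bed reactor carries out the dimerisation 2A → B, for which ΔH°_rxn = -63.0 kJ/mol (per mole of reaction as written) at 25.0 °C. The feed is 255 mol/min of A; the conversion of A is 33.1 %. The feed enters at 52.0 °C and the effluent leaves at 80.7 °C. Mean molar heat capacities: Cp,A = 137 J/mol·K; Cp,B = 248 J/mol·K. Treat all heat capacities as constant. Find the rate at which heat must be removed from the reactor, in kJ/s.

Extent of reaction ξ = 0.331 × 255 / 2 = 42.203 mol/min
Reaction term: ξ·ΔH°_rxn = 42.203 × -63.0 = -2658.8 kJ/min
Sensible, feed 52.0→25 °C: -943.25 kJ/min
Outlet flows (mol/min): A 170.59, B 42.203
Sensible, products 25→80.7 °C: 1884.8 kJ/min
Q = ΔH = -1717.2 kJ/min = -28.621 kW
Heat removed = 28.621 kJ/s

Q_out = 28.6 kJ/s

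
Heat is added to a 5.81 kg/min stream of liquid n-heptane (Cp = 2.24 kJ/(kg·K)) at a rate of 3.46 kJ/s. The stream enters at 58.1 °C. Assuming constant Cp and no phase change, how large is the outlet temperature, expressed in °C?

Q = 3.46 kJ/s = 207.6 kJ/min
ΔT = Q/(ṁ·Cp) = 207.6/(5.81×2.24) = 15.952 K
T_out = 58.1 + 15.952 = 74.052 °C

T_out = 74.1 °C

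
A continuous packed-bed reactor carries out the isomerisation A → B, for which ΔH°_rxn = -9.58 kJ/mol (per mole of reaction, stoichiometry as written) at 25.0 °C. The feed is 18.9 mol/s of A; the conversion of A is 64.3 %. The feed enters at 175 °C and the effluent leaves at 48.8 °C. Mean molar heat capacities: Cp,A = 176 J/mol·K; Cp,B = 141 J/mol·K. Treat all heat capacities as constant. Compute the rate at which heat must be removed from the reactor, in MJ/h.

Extent of reaction ξ = 0.643 × 18.9 = 12.153 mol/s
Reaction term: ξ·ΔH°_rxn = 12.153 × -9.58 = -116.42 kJ/s
Sensible, feed 175→25 °C: -498.96 kJ/s
Outlet flows (mol/s): A 6.7473, B 12.153
Sensible, products 25→48.8 °C: 69.045 kJ/s
Q = ΔH = -546.34 kJ/s = -546.34 kW
Heat removed = 1966.8 MJ/h

Q_out = 1970 MJ/h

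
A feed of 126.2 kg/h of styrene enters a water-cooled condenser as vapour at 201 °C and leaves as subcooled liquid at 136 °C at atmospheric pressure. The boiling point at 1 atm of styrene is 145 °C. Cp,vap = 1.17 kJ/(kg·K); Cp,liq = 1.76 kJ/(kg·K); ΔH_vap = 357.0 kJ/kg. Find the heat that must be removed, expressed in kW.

vapour 201→145 °C: -65.52 kJ/kg
condensation at 145 °C: -357 kJ/kg
liquid 145→136 °C: -15.84 kJ/kg
Δh = -65.52 + -357 + -15.84 = -438.36 kJ/kg
Q = ṁ·Δh = 126.2 kg/h × -438.36 kJ/kg = -55321 kJ/h
|Q| = 15.367 kW

Q_c = 15.4 kW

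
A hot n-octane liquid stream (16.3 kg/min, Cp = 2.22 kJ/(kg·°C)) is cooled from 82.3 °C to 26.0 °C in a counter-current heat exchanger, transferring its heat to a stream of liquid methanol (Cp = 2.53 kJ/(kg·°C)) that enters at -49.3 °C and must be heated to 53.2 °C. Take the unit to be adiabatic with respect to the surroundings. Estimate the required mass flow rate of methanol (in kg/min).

Heat released by hot stream: Q = 16.3 × 2.22 × (82.3 − 26.0) = 2037.3 kJ/min
Energy balance on cold side (adiabatic exchanger): Q = ṁ_c·Cp_c·(T_c,out − T_c,in)
ṁ_c = 2037.3 / [2.53 × (53.2 − -49.3)] = 7.8561 kg/min

ṁ_c = 7.86 kg/min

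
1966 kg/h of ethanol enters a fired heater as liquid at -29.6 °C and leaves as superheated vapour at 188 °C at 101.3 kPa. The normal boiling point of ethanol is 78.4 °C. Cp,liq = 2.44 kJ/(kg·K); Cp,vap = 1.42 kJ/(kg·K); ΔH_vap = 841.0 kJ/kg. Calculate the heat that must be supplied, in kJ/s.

Q = 688 kJ/s

liquid -29.6→78.4 °C: 263.52 kJ/kg
vaporisation at 78.4 °C: 841 kJ/kg
vapour 78.4→188 °C: 155.63 kJ/kg
Δh = 263.52 + 841 + 155.63 = 1260.2 kJ/kg
Q = ṁ·Δh = 1966 kg/h × 1260.2 kJ/kg = 2.4775e+06 kJ/h
|Q| = 688.18 kW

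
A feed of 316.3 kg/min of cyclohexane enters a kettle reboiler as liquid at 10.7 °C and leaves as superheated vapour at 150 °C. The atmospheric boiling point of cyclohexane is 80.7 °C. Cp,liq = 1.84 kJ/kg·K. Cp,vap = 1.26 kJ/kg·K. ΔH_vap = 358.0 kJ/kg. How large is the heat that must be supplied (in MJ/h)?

liquid 10.7→80.7 °C: 128.8 kJ/kg
vaporisation at 80.7 °C: 358 kJ/kg
vapour 80.7→150 °C: 87.318 kJ/kg
Δh = 128.8 + 358 + 87.318 = 574.12 kJ/kg
Q = ṁ·Δh = 316.3 kg/min × 574.12 kJ/kg = 181590 kJ/min
|Q| = 3026.6 kW = 10896 MJ/h

Q = 10900 MJ/h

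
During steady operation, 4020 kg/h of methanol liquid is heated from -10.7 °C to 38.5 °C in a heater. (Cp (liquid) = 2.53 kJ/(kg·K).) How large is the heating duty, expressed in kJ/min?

Q = ṁ·Cp·ΔT = 4020 × 2.53 × (38.5 − -10.7) = 500390 kJ/h
Converting: 500390 / 3600 s = 139 kW
Heating duty = 8339.9 kJ/min

Q = 8340 kJ/min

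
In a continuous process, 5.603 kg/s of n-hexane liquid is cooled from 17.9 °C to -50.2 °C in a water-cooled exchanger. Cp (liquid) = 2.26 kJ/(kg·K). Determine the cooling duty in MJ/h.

Q = ṁ·Cp·ΔT = 5.603 × 2.26 × (-50.2 − 17.9) = -862.34 kJ/s
Cooling duty = 3104.4 MJ/h

Q_c = 3100 MJ/h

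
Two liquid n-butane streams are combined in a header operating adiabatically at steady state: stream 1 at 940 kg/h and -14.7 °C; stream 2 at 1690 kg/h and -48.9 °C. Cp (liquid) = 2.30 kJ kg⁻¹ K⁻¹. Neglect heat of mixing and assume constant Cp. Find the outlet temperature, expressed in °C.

T_out = -36.7 °C

No heat crosses the boundary, so H_out = H_in.
Σ ṁᵢCp,ᵢTᵢ = 940×2.30×-14.7 + 1690×2.30×-48.9 = -221860
Σ ṁᵢCp,ᵢ = 940×2.30 + 1690×2.30 = 6049
T_out = -221860 / 6049 = -36.676 °C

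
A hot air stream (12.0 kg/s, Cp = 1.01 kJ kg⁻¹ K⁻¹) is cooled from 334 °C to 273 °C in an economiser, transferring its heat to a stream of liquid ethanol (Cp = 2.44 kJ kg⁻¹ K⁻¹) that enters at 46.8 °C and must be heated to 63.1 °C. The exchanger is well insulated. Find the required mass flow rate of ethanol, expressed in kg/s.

Heat released by hot stream: Q = 12.0 × 1.01 × (334 − 273) = 739.32 kJ/s
Energy balance on cold side (adiabatic exchanger): Q = ṁ_c·Cp_c·(T_c,out − T_c,in)
ṁ_c = 739.32 / [2.44 × (63.1 − 46.8)] = 18.589 kg/s

ṁ_c = 18.6 kg/s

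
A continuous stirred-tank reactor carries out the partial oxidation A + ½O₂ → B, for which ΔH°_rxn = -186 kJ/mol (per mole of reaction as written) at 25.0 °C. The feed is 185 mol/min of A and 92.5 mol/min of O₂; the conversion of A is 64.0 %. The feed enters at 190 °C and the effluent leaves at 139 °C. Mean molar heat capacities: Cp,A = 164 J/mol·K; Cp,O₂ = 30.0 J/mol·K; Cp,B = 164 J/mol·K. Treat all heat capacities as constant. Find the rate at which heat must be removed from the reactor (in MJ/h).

Q_out = 1430 MJ/h

Extent of reaction ξ = 0.640 × 185 = 118.4 mol/min
Reaction term: ξ·ΔH°_rxn = 118.4 × -186 = -22022 kJ/min
Sensible, feed 190→25 °C: -5464 kJ/min
Outlet flows (mol/min): A 66.6, O₂ 33.3, B 118.4
Sensible, products 25→139 °C: 3572.6 kJ/min
Q = ΔH = -23914 kJ/min = -398.56 kW
Heat removed = 1434.8 MJ/h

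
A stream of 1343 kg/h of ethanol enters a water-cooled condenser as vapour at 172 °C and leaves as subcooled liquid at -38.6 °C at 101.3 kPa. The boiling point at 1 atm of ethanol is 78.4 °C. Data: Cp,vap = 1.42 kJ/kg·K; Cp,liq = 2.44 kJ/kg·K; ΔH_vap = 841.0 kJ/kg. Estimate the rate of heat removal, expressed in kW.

vapour 172→78.4 °C: -132.91 kJ/kg
condensation at 78.4 °C: -841 kJ/kg
liquid 78.4→-38.6 °C: -285.48 kJ/kg
Δh = -132.91 + -841 + -285.48 = -1259.4 kJ/kg
Q = ṁ·Δh = 1343 kg/h × -1259.4 kJ/kg = -1.6914e+06 kJ/h
|Q| = 469.82 kW

Q_c = 470 kW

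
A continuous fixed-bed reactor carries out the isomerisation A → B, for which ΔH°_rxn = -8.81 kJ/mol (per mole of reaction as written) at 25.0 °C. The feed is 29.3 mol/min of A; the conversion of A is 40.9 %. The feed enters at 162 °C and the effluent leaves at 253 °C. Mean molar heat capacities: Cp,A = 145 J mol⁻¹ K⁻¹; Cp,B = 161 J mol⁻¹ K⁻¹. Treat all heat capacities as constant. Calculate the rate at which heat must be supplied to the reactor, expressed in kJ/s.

Extent of reaction ξ = 0.409 × 29.3 = 11.984 mol/min
Reaction term: ξ·ΔH°_rxn = 11.984 × -8.81 = -105.58 kJ/min
Sensible, feed 162→25 °C: -582.04 kJ/min
Outlet flows (mol/min): A 17.316, B 11.984
Sensible, products 25→253 °C: 1012.4 kJ/min
Q = ΔH = 324.75 kJ/min = 5.4126 kW
Heat supplied = 5.4126 kJ/s

Q_in = 5.41 kJ/s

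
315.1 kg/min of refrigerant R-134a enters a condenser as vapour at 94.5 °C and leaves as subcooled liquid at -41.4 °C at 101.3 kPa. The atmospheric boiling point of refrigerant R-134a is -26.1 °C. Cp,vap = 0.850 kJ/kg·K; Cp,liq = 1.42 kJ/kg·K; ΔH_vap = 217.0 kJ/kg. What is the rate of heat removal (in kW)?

vapour 94.5→-26.1 °C: -102.51 kJ/kg
condensation at -26.1 °C: -217 kJ/kg
liquid -26.1→-41.4 °C: -21.726 kJ/kg
Δh = -102.51 + -217 + -21.726 = -341.24 kJ/kg
Q = ṁ·Δh = 315.1 kg/min × -341.24 kJ/kg = -107520 kJ/min
|Q| = 1792.1 kW

Q_c = 1790 kW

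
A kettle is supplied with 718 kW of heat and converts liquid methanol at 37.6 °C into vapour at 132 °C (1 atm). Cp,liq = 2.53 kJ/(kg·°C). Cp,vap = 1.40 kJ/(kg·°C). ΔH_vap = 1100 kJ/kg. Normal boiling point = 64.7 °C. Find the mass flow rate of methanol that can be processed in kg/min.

ṁ = 34.1 kg/min

Δh = 2.53×(64.7−37.6) + 1100 + 1.40×(132−64.7) = 1262.8 kJ/kg
Q = 718 kW = 718 kJ/s = 43080 kJ/min
ṁ = Q/Δh = 43080 / 1262.8 = 34.115 kg/min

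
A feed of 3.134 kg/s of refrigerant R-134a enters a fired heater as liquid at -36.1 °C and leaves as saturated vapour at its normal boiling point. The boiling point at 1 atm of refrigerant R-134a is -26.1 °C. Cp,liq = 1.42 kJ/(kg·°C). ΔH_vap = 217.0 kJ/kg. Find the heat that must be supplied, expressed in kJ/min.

liquid -36.1→-26.1 °C: 14.2 kJ/kg
vaporisation at -26.1 °C: 217 kJ/kg
Δh = 14.2 + 217 = 231.2 kJ/kg
Q = ṁ·Δh = 3.134 kg/s × 231.2 kJ/kg = 724.58 kJ/s
|Q| = 724.58 kW = 43475 kJ/min

Q = 43500 kJ/min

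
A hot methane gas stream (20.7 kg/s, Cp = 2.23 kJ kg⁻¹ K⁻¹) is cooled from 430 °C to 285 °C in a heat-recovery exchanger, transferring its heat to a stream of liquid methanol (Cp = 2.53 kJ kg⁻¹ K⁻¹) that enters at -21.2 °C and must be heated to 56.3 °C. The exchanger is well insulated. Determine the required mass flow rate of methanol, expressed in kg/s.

ṁ_c = 34.1 kg/s

Heat released by hot stream: Q = 20.7 × 2.23 × (430 − 285) = 6693.3 kJ/s
Energy balance on cold side (adiabatic exchanger): Q = ṁ_c·Cp_c·(T_c,out − T_c,in)
ṁ_c = 6693.3 / [2.53 × (56.3 − -21.2)] = 34.137 kg/s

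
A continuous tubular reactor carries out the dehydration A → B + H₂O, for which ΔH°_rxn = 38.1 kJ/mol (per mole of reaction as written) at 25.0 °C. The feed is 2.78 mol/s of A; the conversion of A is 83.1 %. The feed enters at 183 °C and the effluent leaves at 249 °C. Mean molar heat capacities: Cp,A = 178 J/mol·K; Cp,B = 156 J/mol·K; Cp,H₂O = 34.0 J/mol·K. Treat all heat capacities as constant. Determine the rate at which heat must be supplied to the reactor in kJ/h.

Q_in = 457000 kJ/h

Extent of reaction ξ = 0.831 × 2.78 = 2.3102 mol/s
Reaction term: ξ·ΔH°_rxn = 2.3102 × 38.1 = 88.018 kJ/s
Sensible, feed 183→25 °C: -78.185 kJ/s
Outlet flows (mol/s): A 0.46982, B 2.3102, H₂O 2.3102
Sensible, products 25→249 °C: 117.05 kJ/s
Q = ΔH = 126.89 kJ/s = 126.89 kW
Heat supplied = 456790 kJ/h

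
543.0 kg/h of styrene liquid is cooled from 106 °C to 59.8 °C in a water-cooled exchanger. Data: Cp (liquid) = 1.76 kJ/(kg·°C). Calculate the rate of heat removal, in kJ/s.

Q_c = 12.3 kJ/s

Q = ṁ·Cp·ΔT = 543.0 × 1.76 × (59.8 − 106) = -44152 kJ/h
Converting: 44152 / 3600 s = 12.265 kW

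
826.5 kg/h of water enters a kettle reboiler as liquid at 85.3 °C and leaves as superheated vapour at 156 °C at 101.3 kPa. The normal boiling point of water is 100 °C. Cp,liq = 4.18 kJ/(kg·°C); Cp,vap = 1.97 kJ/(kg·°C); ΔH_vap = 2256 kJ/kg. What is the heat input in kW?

liquid 85.3→100 °C: 61.446 kJ/kg
vaporisation at 100 °C: 2256 kJ/kg
vapour 100→156 °C: 110.32 kJ/kg
Δh = 61.446 + 2256 + 110.32 = 2427.8 kJ/kg
Q = ṁ·Δh = 826.5 kg/h × 2427.8 kJ/kg = 2.0065e+06 kJ/h
|Q| = 557.37 kW

Q = 557 kW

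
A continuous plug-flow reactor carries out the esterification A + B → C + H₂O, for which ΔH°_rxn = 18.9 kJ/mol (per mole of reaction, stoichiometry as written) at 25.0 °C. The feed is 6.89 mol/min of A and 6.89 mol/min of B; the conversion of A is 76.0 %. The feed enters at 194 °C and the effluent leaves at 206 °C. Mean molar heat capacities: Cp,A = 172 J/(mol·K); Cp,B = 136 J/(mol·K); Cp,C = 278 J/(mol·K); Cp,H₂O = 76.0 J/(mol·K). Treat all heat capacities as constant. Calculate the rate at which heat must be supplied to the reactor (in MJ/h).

Extent of reaction ξ = 0.760 × 6.89 = 5.2364 mol/min
Reaction term: ξ·ΔH°_rxn = 5.2364 × 18.9 = 98.968 kJ/min
Sensible, feed 194→25 °C: -358.64 kJ/min
Outlet flows (mol/min): A 1.6536, B 1.6536, C 5.2364, H₂O 5.2364
Sensible, products 25→206 °C: 427.7 kJ/min
Q = ΔH = 168.03 kJ/min = 2.8005 kW
Heat supplied = 10.082 MJ/h

Q_in = 10.1 MJ/h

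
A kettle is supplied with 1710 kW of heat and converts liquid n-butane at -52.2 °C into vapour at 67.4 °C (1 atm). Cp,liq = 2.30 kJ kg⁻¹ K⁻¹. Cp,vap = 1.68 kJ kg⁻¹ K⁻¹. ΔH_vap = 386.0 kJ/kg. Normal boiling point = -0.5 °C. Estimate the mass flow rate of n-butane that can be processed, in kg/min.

Δh = 2.30×(-0.5−-52.2) + 386.0 + 1.68×(67.4−-0.5) = 618.98 kJ/kg
Q = 1710 kW = 1710 kJ/s = 102600 kJ/min
ṁ = Q/Δh = 102600 / 618.98 = 165.76 kg/min

ṁ = 166 kg/min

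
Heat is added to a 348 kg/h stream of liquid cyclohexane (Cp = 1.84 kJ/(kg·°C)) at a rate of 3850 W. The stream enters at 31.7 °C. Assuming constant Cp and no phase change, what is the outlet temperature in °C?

Q = 3850 W = 13860 kJ/h
ΔT = Q/(ṁ·Cp) = 13860/(348×1.84) = 21.645 K
T_out = 31.7 + 21.645 = 53.345 °C

T_out = 53.3 °C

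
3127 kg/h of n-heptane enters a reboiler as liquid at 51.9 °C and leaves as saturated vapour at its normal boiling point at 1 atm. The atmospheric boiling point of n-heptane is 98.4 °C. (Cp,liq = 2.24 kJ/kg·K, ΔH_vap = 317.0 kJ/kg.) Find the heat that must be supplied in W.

liquid 51.9→98.4 °C: 104.16 kJ/kg
vaporisation at 98.4 °C: 317 kJ/kg
Δh = 104.16 + 317 = 421.16 kJ/kg
Q = ṁ·Δh = 3127 kg/h × 421.16 kJ/kg = 1.317e+06 kJ/h
|Q| = 365.82 kW = 365820 W

Q = 366000 W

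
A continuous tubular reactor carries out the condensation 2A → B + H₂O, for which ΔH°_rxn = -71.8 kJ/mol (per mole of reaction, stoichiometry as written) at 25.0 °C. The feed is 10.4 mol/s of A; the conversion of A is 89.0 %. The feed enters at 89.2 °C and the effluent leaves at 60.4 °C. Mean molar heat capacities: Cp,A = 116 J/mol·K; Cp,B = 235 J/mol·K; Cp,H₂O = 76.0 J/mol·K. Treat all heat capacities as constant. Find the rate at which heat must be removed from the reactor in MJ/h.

Q_out = 1270 MJ/h

Extent of reaction ξ = 0.890 × 10.4 / 2 = 4.628 mol/s
Reaction term: ξ·ΔH°_rxn = 4.628 × -71.8 = -332.29 kJ/s
Sensible, feed 89.2→25 °C: -77.451 kJ/s
Outlet flows (mol/s): A 1.144, B 4.628, H₂O 4.628
Sensible, products 25→60.4 °C: 55.649 kJ/s
Q = ΔH = -354.09 kJ/s = -354.09 kW
Heat removed = 1274.7 MJ/h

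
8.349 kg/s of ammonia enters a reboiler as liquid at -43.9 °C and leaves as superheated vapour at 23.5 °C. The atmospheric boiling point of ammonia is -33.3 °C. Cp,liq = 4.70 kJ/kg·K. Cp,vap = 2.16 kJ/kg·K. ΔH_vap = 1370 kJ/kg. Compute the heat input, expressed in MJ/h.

liquid -43.9→-33.3 °C: 49.82 kJ/kg
vaporisation at -33.3 °C: 1370 kJ/kg
vapour -33.3→23.5 °C: 122.69 kJ/kg
Δh = 49.82 + 1370 + 122.69 = 1542.5 kJ/kg
Q = ṁ·Δh = 8.349 kg/s × 1542.5 kJ/kg = 12878 kJ/s
|Q| = 12878 kW = 46362 MJ/h

Q = 46400 MJ/h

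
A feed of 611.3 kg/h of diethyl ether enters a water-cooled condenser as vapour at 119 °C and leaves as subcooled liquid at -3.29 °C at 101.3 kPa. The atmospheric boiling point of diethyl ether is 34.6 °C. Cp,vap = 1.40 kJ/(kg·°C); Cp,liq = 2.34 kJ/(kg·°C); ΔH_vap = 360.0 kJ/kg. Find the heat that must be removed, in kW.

Q_c = 96.2 kW

vapour 119→34.6 °C: -118.16 kJ/kg
condensation at 34.6 °C: -360 kJ/kg
liquid 34.6→-3.29 °C: -88.663 kJ/kg
Δh = -118.16 + -360 + -88.663 = -566.82 kJ/kg
Q = ṁ·Δh = 611.3 kg/h × -566.82 kJ/kg = -346500 kJ/h
|Q| = 96.25 kW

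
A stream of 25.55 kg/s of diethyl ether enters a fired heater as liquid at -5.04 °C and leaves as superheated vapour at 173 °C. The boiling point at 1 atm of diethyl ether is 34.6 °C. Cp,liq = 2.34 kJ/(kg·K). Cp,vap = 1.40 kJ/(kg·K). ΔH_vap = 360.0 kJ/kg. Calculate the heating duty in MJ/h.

liquid -5.04→34.6 °C: 92.758 kJ/kg
vaporisation at 34.6 °C: 360 kJ/kg
vapour 34.6→173 °C: 193.76 kJ/kg
Δh = 92.758 + 360 + 193.76 = 646.52 kJ/kg
Q = ṁ·Δh = 25.55 kg/s × 646.52 kJ/kg = 16519 kJ/s
|Q| = 16519 kW = 59467 MJ/h

Q = 59500 MJ/h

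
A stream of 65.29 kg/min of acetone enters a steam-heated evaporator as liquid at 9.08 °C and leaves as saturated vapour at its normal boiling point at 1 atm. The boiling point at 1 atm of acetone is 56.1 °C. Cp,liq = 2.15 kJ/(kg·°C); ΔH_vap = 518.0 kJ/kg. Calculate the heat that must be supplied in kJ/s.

Q = 674 kJ/s

liquid 9.08→56.1 °C: 101.09 kJ/kg
vaporisation at 56.1 °C: 518 kJ/kg
Δh = 101.09 + 518 = 619.09 kJ/kg
Q = ṁ·Δh = 65.29 kg/min × 619.09 kJ/kg = 40421 kJ/min
|Q| = 673.68 kW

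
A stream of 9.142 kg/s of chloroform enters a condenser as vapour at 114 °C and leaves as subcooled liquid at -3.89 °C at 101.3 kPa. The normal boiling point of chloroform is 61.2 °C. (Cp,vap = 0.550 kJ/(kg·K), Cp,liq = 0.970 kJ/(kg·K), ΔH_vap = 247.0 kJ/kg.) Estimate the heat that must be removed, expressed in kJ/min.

vapour 114→61.2 °C: -29.04 kJ/kg
condensation at 61.2 °C: -247 kJ/kg
liquid 61.2→-3.89 °C: -63.137 kJ/kg
Δh = -29.04 + -247 + -63.137 = -339.18 kJ/kg
Q = ṁ·Δh = 9.142 kg/s × -339.18 kJ/kg = -3100.8 kJ/s
|Q| = 3100.8 kW = 186050 kJ/min

Q_c = 186000 kJ/min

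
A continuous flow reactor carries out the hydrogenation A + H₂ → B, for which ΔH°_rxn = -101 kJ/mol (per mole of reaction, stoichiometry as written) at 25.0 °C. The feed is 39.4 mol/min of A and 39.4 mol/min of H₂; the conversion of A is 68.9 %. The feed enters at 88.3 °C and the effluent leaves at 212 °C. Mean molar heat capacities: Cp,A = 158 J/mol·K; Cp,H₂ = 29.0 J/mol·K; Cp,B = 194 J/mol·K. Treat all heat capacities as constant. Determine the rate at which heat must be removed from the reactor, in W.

Extent of reaction ξ = 0.689 × 39.4 = 27.147 mol/min
Reaction term: ξ·ΔH°_rxn = 27.147 × -101 = -2741.8 kJ/min
Sensible, feed 88.3→25 °C: -466.38 kJ/min
Outlet flows (mol/min): A 12.253, H₂ 12.253, B 27.147
Sensible, products 25→212 °C: 1413.3 kJ/min
Q = ΔH = -1794.9 kJ/min = -29.915 kW
Heat removed = 29915 W

Q_out = 29900 W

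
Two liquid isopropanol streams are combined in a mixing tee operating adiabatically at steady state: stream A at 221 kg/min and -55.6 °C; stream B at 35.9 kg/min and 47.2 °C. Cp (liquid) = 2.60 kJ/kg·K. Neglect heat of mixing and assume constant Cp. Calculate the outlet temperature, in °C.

T_out = -41.2 °C

No heat crosses the boundary, so H_out = H_in.
T_out = Σ ṁᵢCp,ᵢTᵢ / Σ ṁᵢCp,ᵢ
      = -27542 / 667.94 = -41.234 °C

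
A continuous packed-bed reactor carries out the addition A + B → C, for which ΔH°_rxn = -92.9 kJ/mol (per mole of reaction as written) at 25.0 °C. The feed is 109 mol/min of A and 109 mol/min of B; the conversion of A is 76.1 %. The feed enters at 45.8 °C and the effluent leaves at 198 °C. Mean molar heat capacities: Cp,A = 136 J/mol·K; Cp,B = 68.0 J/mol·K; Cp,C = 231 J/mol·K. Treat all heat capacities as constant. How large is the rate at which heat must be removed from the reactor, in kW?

Q_out = 65.6 kW

Extent of reaction ξ = 0.761 × 109 = 82.949 mol/min
Reaction term: ξ·ΔH°_rxn = 82.949 × -92.9 = -7706 kJ/min
Sensible, feed 45.8→25 °C: -462.51 kJ/min
Outlet flows (mol/min): A 26.051, B 26.051, C 82.949
Sensible, products 25→198 °C: 4234.3 kJ/min
Q = ΔH = -3934.2 kJ/min = -65.57 kW
Heat removed = 65.57 kW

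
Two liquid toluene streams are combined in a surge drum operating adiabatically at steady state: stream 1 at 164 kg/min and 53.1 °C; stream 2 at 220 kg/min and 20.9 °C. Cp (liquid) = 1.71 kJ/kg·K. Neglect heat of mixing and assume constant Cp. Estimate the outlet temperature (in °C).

T_out = 34.7 °C

Energy balance with Q = 0: Σ ṁᵢCp,ᵢ(T_out − Tᵢ) = 0
Σ ṁᵢCp,ᵢTᵢ = 164×1.71×53.1 + 220×1.71×20.9 = 22754
Σ ṁᵢCp,ᵢ = 164×1.71 + 220×1.71 = 656.64
T_out = 22754 / 656.64 = 34.652 °C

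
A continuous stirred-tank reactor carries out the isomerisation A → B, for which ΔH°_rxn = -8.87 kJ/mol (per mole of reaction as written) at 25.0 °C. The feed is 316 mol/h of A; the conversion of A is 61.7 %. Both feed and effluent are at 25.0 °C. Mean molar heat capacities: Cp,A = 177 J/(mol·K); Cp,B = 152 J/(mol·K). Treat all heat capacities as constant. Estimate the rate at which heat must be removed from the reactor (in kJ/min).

Q_out = 28.8 kJ/min

Extent of reaction ξ = 0.617 × 316 = 194.97 mol/h
Reaction term: ξ·ΔH°_rxn = 194.97 × -8.87 = -1729.4 kJ/h
Q = ΔH = -1729.4 kJ/h = -0.48039 kW
Heat removed = 28.823 kJ/min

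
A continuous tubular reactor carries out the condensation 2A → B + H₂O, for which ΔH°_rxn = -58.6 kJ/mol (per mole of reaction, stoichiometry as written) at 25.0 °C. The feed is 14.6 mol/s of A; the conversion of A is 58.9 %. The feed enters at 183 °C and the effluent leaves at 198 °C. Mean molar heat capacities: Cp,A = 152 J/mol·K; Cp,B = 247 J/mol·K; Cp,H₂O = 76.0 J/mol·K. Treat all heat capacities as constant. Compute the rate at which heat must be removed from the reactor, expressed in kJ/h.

Extent of reaction ξ = 0.589 × 14.6 / 2 = 4.2997 mol/s
Reaction term: ξ·ΔH°_rxn = 4.2997 × -58.6 = -251.96 kJ/s
Sensible, feed 183→25 °C: -350.63 kJ/s
Outlet flows (mol/s): A 6.0006, B 4.2997, H₂O 4.2997
Sensible, products 25→198 °C: 398.05 kJ/s
Q = ΔH = -204.54 kJ/s = -204.54 kW
Heat removed = 736350 kJ/h

Q_out = 736000 kJ/h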